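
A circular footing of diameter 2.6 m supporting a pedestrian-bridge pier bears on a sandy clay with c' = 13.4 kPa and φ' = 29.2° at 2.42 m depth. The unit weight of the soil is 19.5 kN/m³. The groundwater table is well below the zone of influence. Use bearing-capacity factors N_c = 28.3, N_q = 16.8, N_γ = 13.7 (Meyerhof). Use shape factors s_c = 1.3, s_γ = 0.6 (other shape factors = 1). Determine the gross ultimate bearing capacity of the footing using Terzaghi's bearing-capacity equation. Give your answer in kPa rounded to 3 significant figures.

Overburden at base level: q = 19.5 × 2.42 = 47.19 kPa.
Cohesion term c·N_c·s_c = 13.4 × 28.3 × 1.3 = 492.99 kPa; surcharge term q·N_q = 47.19 × 16.8 = 792.79 kPa; self-weight term 0.5·γ·B·N_γ·s_γ = 0.5 × 19.5 × 2.6 × 13.7 × 0.6 = 208.38 kPa.
q_ult = 492.99 + 792.79 + 208.38 = 1494.2 kPa.

q_ult ≈ 1490 kPa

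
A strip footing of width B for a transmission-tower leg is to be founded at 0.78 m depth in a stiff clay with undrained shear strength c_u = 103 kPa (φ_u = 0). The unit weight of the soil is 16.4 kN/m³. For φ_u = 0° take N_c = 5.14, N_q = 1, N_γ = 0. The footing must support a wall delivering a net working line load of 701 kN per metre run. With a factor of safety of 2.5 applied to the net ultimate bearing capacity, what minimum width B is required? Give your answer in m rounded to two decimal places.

B = 3.31 m

q = γ·D_f = 16.4 × 0.78 = 12.792 kPa.
c·N_c = 103 × 5.14 = 529.42 kPa
q·N_q = 12.792 × 1 = 12.792 kPa
q_ult = 529.42 + 12.792 = 542.21 kPa.
For φ = 0 the ½γBN_γ term vanishes, so q_ult is independent of B. q_net = 542.21 − 12.792 = 529.42 kPa; q_all(net) = 529.42/2.5 = 211.77 kPa.
Required width B = w / q_all(net) = 701 / 211.77 = 3.31 m.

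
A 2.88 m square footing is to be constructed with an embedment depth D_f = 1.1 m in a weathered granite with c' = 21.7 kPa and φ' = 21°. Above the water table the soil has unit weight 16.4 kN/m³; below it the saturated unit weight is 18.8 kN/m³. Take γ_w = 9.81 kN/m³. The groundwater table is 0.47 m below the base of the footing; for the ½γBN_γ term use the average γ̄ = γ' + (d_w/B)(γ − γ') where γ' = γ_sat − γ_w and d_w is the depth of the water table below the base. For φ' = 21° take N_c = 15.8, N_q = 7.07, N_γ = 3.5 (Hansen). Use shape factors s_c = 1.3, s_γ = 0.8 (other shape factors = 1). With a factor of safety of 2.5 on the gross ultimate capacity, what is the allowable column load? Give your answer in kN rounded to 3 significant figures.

P_all ≈ 2040 kN

Overburden at base level: q = 16.4 × 1.1 = 18.04 kPa.
The water table is 0.47 m below the base (< B = 2.88 m), so the ½γBN_γ term uses γ̄ = γ' + (d_w/B)(γ − γ') = 8.99 + (0.47/2.88)(16.4 − 8.99) = 10.199 kN/m³.
Cohesion term c·N_c·s_c = 21.7 × 15.8 × 1.3 = 445.72 kPa; surcharge term q·N_q = 18.04 × 7.07 = 127.54 kPa; self-weight term 0.5·γ·B·N_γ·s_γ = 0.5 × 10.199 × 2.88 × 3.5 × 0.8 = 41.123 kPa.
q_ult = 445.72 + 127.54 + 41.123 = 614.38 kPa.
Gross allowable pressure q_all = 614.38 / 2.5 = 245.75 kPa.
Footing area = 8.2944 m², so allowable column load = 245.75 × 8.2944 = 2038.4 kN.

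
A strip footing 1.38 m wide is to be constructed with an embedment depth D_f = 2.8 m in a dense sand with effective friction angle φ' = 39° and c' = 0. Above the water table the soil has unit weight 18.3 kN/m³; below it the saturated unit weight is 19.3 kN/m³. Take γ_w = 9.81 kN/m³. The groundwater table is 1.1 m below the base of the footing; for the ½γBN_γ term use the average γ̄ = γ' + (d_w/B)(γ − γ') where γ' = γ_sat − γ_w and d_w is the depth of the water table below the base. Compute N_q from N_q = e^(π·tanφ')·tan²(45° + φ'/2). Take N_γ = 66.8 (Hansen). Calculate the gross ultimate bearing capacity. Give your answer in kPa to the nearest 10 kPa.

q_ult ≈ 3630 kPa

tan39° = 0.8098, so N_q = e^(π×0.8098)·tan²(64.5°) = 12.731 × 4.395 = 55.96.
Overburden at base level: q = 18.3 × 2.8 = 51.24 kPa.
The water table is 1.1 m below the base (< B = 1.38 m), so the ½γBN_γ term uses γ̄ = γ' + (d_w/B)(γ − γ') = 9.49 + (1.1/1.38)(18.3 − 9.49) = 16.512 kN/m³.
Surcharge term q·N_q = 51.24 × 55.957 = 2867.3 kPa; self-weight term 0.5·γ·B·N_γ = 0.5 × 16.512 × 1.38 × 66.8 = 761.09 kPa.
q_ult = 2867.3 + 761.09 = 3628.4 kPa.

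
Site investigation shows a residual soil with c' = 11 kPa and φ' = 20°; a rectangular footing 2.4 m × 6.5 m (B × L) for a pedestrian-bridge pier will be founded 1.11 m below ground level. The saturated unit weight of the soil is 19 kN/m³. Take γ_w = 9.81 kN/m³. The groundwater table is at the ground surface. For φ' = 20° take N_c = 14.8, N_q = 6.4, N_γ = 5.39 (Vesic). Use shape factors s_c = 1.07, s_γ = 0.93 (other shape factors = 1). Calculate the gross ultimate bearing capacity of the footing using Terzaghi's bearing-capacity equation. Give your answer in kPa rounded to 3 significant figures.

q_ult ≈ 295 kPa

γ' = 19 − 9.81 = 9.19 kN/m³ (submerged throughout). q = 9.19 × 1.11 = 10.201 kPa; the same γ' applies in the ½γBN_γ term.
c·N_c·s_c = 11 × 14.8 × 1.07 = 174.2 kPa
q·N_q = 10.201 × 6.4 = 65.286 kPa
0.5·γ·B·N_γ·s_γ = 0.5 × 9.19 × 2.4 × 5.39 × 0.93 = 55.28 kPa
q_ult = 174.2 + 65.286 + 55.28 = 294.76 kPa.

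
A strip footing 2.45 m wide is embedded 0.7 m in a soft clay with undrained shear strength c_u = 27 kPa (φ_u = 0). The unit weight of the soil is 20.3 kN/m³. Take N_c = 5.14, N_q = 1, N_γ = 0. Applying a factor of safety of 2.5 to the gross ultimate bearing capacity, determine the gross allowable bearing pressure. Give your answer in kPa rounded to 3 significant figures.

q_all ≈ 61.2 kPa

Effective surcharge at the founding depth q = γ·D_f = 20.3 × 0.7 = 14.21 kPa.
q_ult = c·N_c + q·N_q
     = 27 × 5.14 + 14.21 × 1
     = 138.78 + 14.21 = 152.99 kPa.
q_all = q_ult / FS = 152.99 / 2.5 = 61.196 kPa.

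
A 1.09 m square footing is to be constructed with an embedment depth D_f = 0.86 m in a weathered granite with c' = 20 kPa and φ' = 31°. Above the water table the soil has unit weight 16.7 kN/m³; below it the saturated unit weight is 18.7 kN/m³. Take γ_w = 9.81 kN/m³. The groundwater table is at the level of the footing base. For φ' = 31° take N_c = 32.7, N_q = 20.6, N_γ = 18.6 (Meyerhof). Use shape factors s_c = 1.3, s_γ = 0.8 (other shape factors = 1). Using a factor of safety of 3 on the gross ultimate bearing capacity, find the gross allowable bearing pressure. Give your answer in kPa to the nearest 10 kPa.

Effective surcharge at the founding depth q = γ·D_f = 16.7 × 0.86 = 14.362 kPa.
The water table coincides with the base, so in the self-weight term γ → γ' = 8.89 kN/m³.
q_ult = c·N_c·s_c + q·N_q + 0.5·γ·B·N_γ·s_γ
     = 20 × 32.7 × 1.3 + 14.362 × 20.6 + 0.5 × 8.89 × 1.09 × 18.6 × 0.8
     = 850.2 + 295.86 + 72.094 = 1218.2 kPa.
q_all = 1218.2 / 3 = 406.05 kPa.

q_all ≈ 410 kPa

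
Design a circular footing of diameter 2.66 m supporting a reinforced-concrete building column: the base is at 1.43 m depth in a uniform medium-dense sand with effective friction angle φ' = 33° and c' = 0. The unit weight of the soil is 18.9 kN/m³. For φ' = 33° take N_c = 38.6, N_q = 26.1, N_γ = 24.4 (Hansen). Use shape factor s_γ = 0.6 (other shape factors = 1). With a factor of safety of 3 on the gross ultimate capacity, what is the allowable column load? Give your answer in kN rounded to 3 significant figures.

Overburden at base level: q = 18.9 × 1.43 = 27.027 kPa.
Surcharge term q·N_q = 27.027 × 26.1 = 705.4 kPa; self-weight term 0.5·γ·B·N_γ·s_γ = 0.5 × 18.9 × 2.66 × 24.4 × 0.6 = 368.01 kPa.
q_ult = 705.4 + 368.01 = 1073.4 kPa.
Gross allowable pressure q_all = 1073.4 / 3 = 357.8 kPa.
Footing area = 5.5572 m², so allowable column load = 357.8 × 5.5572 = 1988.4 kN.

P_all ≈ 1990 kN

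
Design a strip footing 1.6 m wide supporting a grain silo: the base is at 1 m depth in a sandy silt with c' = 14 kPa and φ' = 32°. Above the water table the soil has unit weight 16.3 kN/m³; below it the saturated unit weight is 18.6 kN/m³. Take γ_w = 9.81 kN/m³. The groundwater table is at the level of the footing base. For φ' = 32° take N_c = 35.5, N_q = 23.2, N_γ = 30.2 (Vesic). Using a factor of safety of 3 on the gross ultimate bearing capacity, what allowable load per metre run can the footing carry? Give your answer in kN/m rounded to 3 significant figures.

Overburden at base level: q = 16.3 × 1 = 16.3 kPa.
Below the base the soil is submerged, so the ½γBN_γ term uses γ' = 18.6 − 9.81 = 8.79 kN/m³.
Cohesion term c·N_c = 14 × 35.5 = 497 kPa; surcharge term q·N_q = 16.3 × 23.2 = 378.16 kPa; self-weight term 0.5·γ·B·N_γ = 0.5 × 8.79 × 1.6 × 30.2 = 212.37 kPa.
q_ult = 497 + 378.16 + 212.37 = 1087.5 kPa.
Gross allowable pressure q_all = 1087.5 / 3 = 362.51 kPa.
Allowable wall load = q_all × B = 362.51 × 1.6 = 580.01 kN per metre run.

≈ 580 kN/m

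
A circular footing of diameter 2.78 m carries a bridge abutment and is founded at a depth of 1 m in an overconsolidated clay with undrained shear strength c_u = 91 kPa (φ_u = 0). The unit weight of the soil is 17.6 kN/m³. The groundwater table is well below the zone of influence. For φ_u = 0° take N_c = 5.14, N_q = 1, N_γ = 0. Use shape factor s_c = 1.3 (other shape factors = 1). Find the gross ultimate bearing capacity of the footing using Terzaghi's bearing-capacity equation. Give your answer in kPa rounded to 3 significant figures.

Overburden at base level: q = 17.6 × 1 = 17.6 kPa.
Cohesion term c·N_c·s_c = 91 × 5.14 × 1.3 = 608.06 kPa; surcharge term q·N_q = 17.6 × 1 = 17.6 kPa.
q_ult = 608.06 + 17.6 = 625.66 kPa.

q_ult ≈ 626 kPa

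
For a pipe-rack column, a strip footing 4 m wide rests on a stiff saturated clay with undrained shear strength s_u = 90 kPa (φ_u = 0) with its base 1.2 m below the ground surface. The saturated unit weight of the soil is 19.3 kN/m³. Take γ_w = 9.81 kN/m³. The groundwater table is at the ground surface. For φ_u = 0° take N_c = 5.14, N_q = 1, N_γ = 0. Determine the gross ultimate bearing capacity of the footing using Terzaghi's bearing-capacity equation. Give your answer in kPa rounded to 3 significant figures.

q_ult ≈ 474 kPa

With the water table at the surface the whole profile is submerged: γ' = 19.3 − 9.81 = 9.49 kN/m³, so q = γ'·D_f = 11.388 kPa.
q_ult = c·N_c + q·N_q
     = 90 × 5.14 + 11.388 × 1
     = 462.6 + 11.388 = 473.99 kPa.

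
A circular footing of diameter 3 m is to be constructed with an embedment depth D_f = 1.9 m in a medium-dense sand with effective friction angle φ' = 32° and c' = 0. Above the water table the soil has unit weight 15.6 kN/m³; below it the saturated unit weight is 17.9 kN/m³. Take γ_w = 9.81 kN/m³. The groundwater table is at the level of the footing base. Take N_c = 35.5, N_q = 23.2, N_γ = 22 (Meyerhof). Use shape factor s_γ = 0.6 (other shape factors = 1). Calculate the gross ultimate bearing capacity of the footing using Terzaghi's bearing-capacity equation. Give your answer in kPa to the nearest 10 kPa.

q = γ·D_f = 15.6 × 1.9 = 29.64 kPa.
For the ½γBN_γ term take γ' = 17.9 − 9.81 = 8.09 kN/m³ (soil below base is submerged).
q·N_q = 29.64 × 23.2 = 687.65 kPa
0.5·γ·B·N_γ·s_γ = 0.5 × 8.09 × 3 × 22 × 0.6 = 160.18 kPa
q_ult = 687.65 + 160.18 = 847.83 kPa.

q_ult ≈ 850 kPa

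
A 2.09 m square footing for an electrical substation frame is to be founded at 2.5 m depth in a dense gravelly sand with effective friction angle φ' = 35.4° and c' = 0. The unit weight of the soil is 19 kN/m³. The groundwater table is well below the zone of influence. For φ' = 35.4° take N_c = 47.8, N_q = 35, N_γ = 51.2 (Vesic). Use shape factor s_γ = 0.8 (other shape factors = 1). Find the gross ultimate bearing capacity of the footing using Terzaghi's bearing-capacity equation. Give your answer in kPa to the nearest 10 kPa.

q_ult ≈ 2480 kPa

Effective surcharge at the founding depth q = γ·D_f = 19 × 2.5 = 47.5 kPa.
q_ult = q·N_q + 0.5·γ·B·N_γ·s_γ
     = 47.5 × 35 + 0.5 × 19 × 2.09 × 51.2 × 0.8
     = 1662.5 + 813.26 = 2475.8 kPa.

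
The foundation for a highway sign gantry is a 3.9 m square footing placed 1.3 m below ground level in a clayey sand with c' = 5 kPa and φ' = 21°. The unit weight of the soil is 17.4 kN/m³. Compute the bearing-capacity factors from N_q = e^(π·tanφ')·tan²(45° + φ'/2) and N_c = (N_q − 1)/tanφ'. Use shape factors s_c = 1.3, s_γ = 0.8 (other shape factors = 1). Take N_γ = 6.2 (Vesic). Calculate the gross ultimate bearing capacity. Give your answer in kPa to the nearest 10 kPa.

tan21° = 0.3839, so N_q = e^(π×0.3839)·tan²(55.5°) = 3.34 × 2.117 = 7.07.
N_c = (7.07 − 1)/tan21° = 15.81.
q = γ·D_f = 17.4 × 1.3 = 22.62 kPa.
c·N_c·s_c = 5 × 15.815 × 1.3 = 102.8 kPa
q·N_q = 22.62 × 7.0708 = 159.94 kPa
0.5·γ·B·N_γ·s_γ = 0.5 × 17.4 × 3.9 × 6.2 × 0.8 = 168.29 kPa
q_ult = 102.8 + 159.94 + 168.29 = 431.03 kPa.

q_ult ≈ 430 kPa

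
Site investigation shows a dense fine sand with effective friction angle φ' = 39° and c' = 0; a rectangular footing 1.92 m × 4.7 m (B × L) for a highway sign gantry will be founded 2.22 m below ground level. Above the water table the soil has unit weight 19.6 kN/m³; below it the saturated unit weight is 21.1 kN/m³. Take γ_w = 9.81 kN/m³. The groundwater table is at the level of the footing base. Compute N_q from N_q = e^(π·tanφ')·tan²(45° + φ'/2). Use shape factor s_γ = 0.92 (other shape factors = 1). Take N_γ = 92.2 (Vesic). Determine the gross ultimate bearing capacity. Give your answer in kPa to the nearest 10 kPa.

q_ult ≈ 3350 kPa

tan39° = 0.8098, so N_q = e^(π×0.8098)·tan²(64.5°) = 12.731 × 4.395 = 55.96.
q = γ·D_f = 19.6 × 2.22 = 43.512 kPa.
For the ½γBN_γ term take γ' = 21.1 − 9.81 = 11.29 kN/m³ (soil below base is submerged).
q·N_q = 43.512 × 55.957 = 2434.8 kPa
0.5·γ·B·N_γ·s_γ = 0.5 × 11.29 × 1.92 × 92.2 × 0.92 = 919.36 kPa
q_ult = 2434.8 + 919.36 = 3354.2 kPa.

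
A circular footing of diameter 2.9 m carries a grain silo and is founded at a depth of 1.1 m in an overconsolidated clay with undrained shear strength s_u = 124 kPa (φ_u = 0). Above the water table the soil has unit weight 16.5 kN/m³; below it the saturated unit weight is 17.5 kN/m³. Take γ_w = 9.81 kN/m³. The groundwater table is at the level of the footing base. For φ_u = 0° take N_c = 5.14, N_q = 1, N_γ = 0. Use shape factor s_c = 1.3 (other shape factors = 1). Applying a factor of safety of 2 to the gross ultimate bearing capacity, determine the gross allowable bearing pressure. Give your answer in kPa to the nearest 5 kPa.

q_all ≈ 425 kPa

q = γ·D_f = 16.5 × 1.1 = 18.15 kPa.
c·N_c·s_c = 124 × 5.14 × 1.3 = 828.57 kPa
q·N_q = 18.15 × 1 = 18.15 kPa
q_ult = 828.57 + 18.15 = 846.72 kPa.
q_all = q_ult / FS = 846.72 / 2 = 423.36 kPa.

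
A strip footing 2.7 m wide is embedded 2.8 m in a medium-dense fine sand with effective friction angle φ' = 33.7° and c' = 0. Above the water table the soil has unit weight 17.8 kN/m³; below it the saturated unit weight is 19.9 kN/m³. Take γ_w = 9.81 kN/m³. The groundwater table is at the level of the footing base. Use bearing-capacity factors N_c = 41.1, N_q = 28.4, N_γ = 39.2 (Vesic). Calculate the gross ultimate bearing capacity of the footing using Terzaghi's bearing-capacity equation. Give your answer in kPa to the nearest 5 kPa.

q = γ·D_f = 17.8 × 2.8 = 49.84 kPa.
For the ½γBN_γ term take γ' = 19.9 − 9.81 = 10.09 kN/m³ (soil below base is submerged).
q·N_q = 49.84 × 28.4 = 1415.5 kPa
0.5·γ·B·N_γ = 0.5 × 10.09 × 2.7 × 39.2 = 533.96 kPa
q_ult = 1415.5 + 533.96 = 1949.4 kPa.

q_ult ≈ 1950 kPa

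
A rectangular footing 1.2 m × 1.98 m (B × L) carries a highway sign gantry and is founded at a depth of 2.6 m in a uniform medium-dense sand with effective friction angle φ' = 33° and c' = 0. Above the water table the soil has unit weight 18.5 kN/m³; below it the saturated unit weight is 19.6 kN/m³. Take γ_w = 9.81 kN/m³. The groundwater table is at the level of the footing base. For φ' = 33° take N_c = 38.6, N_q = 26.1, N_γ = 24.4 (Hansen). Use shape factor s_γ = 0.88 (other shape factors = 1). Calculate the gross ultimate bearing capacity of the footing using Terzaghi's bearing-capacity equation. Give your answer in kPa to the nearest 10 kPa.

q = γ·D_f = 18.5 × 2.6 = 48.1 kPa.
For the ½γBN_γ term take γ' = 19.6 − 9.81 = 9.79 kN/m³ (soil below base is submerged).
q·N_q = 48.1 × 26.1 = 1255.4 kPa
0.5·γ·B·N_γ·s_γ = 0.5 × 9.79 × 1.2 × 24.4 × 0.88 = 126.13 kPa
q_ult = 1255.4 + 126.13 = 1381.5 kPa.

q_ult ≈ 1380 kPa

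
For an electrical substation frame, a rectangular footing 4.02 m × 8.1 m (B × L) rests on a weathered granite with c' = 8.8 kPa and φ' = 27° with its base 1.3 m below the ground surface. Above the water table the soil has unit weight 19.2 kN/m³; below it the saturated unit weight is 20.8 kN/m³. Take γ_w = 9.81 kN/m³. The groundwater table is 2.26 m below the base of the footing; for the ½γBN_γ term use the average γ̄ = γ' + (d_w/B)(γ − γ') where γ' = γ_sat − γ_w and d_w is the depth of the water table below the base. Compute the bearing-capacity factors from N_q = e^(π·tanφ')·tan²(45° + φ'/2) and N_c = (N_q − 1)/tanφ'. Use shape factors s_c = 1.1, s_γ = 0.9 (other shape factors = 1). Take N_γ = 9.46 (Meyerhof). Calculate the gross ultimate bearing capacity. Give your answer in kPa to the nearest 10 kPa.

tan27° = 0.5095, so N_q = e^(π×0.5095)·tan²(58.5°) = 4.957 × 2.663 = 13.2.
N_c = (13.2 − 1)/tan27° = 23.94.
Effective surcharge at the founding depth q = γ·D_f = 19.2 × 1.3 = 24.96 kPa.
With d_w = 2.26 m < B, γ̄ = 10.99 + (2.26/4.02) × (19.2 − 10.99) = 15.606 kN/m³.
q_ult = c·N_c·s_c + q·N_q + 0.5·γ·B·N_γ·s_γ
     = 8.8 × 23.942 × 1.1 + 24.96 × 13.199 + 0.5 × 15.606 × 4.02 × 9.46 × 0.9
     = 231.76 + 329.45 + 267.06 = 828.27 kPa.

q_ult ≈ 830 kPa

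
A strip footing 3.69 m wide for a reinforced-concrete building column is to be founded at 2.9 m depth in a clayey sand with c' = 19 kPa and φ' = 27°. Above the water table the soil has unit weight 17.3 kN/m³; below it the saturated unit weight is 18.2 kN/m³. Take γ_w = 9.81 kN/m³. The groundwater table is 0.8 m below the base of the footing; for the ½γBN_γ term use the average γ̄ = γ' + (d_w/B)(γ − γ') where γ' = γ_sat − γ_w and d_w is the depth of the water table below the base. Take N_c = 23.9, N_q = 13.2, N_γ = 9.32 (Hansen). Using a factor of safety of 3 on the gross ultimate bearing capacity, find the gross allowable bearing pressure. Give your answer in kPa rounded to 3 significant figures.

q_all ≈ 431 kPa

Effective surcharge at the founding depth q = γ·D_f = 17.3 × 2.9 = 50.17 kPa.
With d_w = 0.8 m < B, γ̄ = 8.39 + (0.8/3.69) × (17.3 − 8.39) = 10.322 kN/m³.
q_ult = c·N_c + q·N_q + 0.5·γ·B·N_γ
     = 19 × 23.9 + 50.17 × 13.2 + 0.5 × 10.322 × 3.69 × 9.32
     = 454.1 + 662.24 + 177.49 = 1293.8 kPa.
q_all = 1293.8 / 3 = 431.28 kPa.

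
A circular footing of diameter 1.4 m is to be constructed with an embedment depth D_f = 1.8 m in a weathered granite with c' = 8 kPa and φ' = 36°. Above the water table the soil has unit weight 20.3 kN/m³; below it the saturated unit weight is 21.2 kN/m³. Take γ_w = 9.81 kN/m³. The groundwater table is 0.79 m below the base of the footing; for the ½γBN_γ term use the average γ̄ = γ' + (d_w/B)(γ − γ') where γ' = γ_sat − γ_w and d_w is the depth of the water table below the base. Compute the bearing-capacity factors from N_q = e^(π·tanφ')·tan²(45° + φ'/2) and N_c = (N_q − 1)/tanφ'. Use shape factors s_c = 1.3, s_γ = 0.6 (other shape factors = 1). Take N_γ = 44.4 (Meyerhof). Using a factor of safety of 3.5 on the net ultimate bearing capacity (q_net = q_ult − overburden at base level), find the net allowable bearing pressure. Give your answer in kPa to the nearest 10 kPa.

N_q = e^(π·tan36°)·tan²(63°) = 37.75; N_c = (N_q − 1)/tanφ' = 50.59.
q = γ·D_f = 20.3 × 1.8 = 36.54 kPa.
γ' = 11.39 kN/m³; averaging over the depth B below the base, γ̄ = γ' + (d_w/B)(γ − γ') = 16.418 kN/m³.
c·N_c·s_c = 8 × 50.585 × 1.3 = 526.09 kPa
q·N_q = 36.54 × 37.752 = 1379.5 kPa
0.5·γ·B·N_γ·s_γ = 0.5 × 16.418 × 1.4 × 44.4 × 0.6 = 306.16 kPa
q_ult = 526.09 + 1379.5 + 306.16 = 2211.7 kPa.
q_net = 2211.7 − 36.54 = 2175.2 kPa.
q_all(net) = 2175.2 / 3.5 = 621.48 kPa.

q_all(net) ≈ 620 kPa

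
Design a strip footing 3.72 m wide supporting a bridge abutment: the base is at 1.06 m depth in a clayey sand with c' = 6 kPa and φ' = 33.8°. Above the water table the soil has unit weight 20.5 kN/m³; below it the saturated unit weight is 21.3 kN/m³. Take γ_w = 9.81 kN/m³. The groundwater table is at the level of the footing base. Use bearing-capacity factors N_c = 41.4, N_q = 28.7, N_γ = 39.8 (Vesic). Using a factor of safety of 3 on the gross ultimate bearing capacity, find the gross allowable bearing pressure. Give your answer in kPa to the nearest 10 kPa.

q_all ≈ 570 kPa

Overburden at base level: q = 20.5 × 1.06 = 21.73 kPa.
Below the base the soil is submerged, so the ½γBN_γ term uses γ' = 21.3 − 9.81 = 11.49 kN/m³.
Cohesion term c·N_c = 6 × 41.4 = 248.4 kPa; surcharge term q·N_q = 21.73 × 28.7 = 623.65 kPa; self-weight term 0.5·γ·B·N_γ = 0.5 × 11.49 × 3.72 × 39.8 = 850.58 kPa.
q_ult = 248.4 + 623.65 + 850.58 = 1722.6 kPa.
q_all = 1722.6 / 3 = 574.21 kPa.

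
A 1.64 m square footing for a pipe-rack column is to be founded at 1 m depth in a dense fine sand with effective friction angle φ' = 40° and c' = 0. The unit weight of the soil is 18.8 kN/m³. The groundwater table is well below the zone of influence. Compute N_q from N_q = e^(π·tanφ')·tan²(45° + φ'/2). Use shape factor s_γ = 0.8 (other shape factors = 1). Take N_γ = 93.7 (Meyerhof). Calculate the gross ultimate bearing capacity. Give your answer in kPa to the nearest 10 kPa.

tan40° = 0.8391, so N_q = e^(π×0.8391)·tan²(65°) = 13.959 × 4.599 = 64.2.
Effective surcharge at the founding depth q = γ·D_f = 18.8 × 1 = 18.8 kPa.
q_ult = q·N_q + 0.5·γ·B·N_γ·s_γ
     = 18.8 × 64.195 + 0.5 × 18.8 × 1.64 × 93.7 × 0.8
     = 1206.9 + 1155.6 = 2362.5 kPa.

q_ult ≈ 2360 kPa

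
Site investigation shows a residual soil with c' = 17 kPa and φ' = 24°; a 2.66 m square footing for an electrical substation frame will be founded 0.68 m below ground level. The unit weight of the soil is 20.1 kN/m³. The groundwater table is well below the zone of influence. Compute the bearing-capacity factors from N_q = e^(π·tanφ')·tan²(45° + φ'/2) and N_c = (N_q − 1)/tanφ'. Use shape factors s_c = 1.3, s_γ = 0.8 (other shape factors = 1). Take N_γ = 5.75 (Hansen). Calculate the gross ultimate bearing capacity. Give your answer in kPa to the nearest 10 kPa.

q_ult ≈ 680 kPa

tan24° = 0.4452, so N_q = e^(π×0.4452)·tan²(57°) = 4.05 × 2.371 = 9.6.
N_c = (9.6 − 1)/tan24° = 19.32.
Effective surcharge at the founding depth q = γ·D_f = 20.1 × 0.68 = 13.668 kPa.
q_ult = c·N_c·s_c + q·N_q + 0.5·γ·B·N_γ·s_γ
     = 17 × 19.324 × 1.3 + 13.668 × 9.6034 + 0.5 × 20.1 × 2.66 × 5.75 × 0.8
     = 427.05 + 131.26 + 122.97 = 681.28 kPa.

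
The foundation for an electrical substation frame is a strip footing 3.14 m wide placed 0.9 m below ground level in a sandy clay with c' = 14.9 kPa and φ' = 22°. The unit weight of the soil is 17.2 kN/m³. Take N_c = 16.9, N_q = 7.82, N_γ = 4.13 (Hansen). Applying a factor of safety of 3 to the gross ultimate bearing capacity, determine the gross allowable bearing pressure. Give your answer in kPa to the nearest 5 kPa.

Overburden at base level: q = 17.2 × 0.9 = 15.48 kPa.
Cohesion term c·N_c = 14.9 × 16.9 = 251.81 kPa; surcharge term q·N_q = 15.48 × 7.82 = 121.05 kPa; self-weight term 0.5·γ·B·N_γ = 0.5 × 17.2 × 3.14 × 4.13 = 111.53 kPa.
q_ult = 251.81 + 121.05 + 111.53 = 484.39 kPa.
q_all = q_ult / FS = 484.39 / 3 = 161.46 kPa.

q_all ≈ 160 kPa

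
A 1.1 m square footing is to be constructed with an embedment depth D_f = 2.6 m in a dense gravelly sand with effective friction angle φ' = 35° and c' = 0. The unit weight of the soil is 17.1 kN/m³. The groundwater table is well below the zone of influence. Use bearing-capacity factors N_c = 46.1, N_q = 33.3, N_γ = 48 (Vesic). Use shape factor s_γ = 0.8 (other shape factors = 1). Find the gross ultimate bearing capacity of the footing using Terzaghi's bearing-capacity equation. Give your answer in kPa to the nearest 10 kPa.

q = γ·D_f = 17.1 × 2.6 = 44.46 kPa.
q·N_q = 44.46 × 33.3 = 1480.5 kPa
0.5·γ·B·N_γ·s_γ = 0.5 × 17.1 × 1.1 × 48 × 0.8 = 361.15 kPa
q_ult = 1480.5 + 361.15 = 1841.7 kPa.

q_ult ≈ 1840 kPa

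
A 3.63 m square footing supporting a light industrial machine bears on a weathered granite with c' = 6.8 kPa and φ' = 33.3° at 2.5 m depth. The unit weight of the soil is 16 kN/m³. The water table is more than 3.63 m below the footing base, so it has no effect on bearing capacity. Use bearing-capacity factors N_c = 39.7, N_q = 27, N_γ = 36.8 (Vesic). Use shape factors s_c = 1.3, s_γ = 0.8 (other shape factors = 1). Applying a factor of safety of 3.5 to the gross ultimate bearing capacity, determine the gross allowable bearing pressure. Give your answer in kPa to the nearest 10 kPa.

q = γ·D_f = 16 × 2.5 = 40 kPa.
c·N_c·s_c = 6.8 × 39.7 × 1.3 = 350.95 kPa
q·N_q = 40 × 27 = 1080 kPa
0.5·γ·B·N_γ·s_γ = 0.5 × 16 × 3.63 × 36.8 × 0.8 = 854.94 kPa
q_ult = 350.95 + 1080 + 854.94 = 2285.9 kPa.
q_all = q_ult / FS = 2285.9 / 3.5 = 653.11 kPa.

q_all ≈ 650 kPa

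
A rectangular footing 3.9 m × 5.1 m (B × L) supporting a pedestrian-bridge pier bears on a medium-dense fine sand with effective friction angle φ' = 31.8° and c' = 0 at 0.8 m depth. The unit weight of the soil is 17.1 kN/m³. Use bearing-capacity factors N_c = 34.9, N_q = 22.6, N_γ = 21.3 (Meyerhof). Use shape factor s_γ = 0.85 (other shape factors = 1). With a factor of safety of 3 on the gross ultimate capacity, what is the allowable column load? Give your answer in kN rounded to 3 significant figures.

Effective surcharge at the founding depth q = γ·D_f = 17.1 × 0.8 = 13.68 kPa.
q_ult = q·N_q + 0.5·γ·B·N_γ·s_γ
     = 13.68 × 22.6 + 0.5 × 17.1 × 3.9 × 21.3 × 0.85
     = 309.17 + 603.71 = 912.88 kPa.
Gross allowable pressure q_all = 912.88 / 3 = 304.29 kPa.
Footing area = 19.89 m², so allowable column load = 304.29 × 19.89 = 6052.4 kN.

P_all ≈ 6050 kN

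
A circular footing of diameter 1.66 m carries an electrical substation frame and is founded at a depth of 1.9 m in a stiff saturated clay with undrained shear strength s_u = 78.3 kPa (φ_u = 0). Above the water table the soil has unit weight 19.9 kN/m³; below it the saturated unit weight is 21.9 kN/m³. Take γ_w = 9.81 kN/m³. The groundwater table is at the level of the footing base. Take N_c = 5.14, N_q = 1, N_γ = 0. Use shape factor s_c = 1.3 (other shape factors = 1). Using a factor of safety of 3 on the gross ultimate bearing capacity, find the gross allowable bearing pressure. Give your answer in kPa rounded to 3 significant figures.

q = γ·D_f = 19.9 × 1.9 = 37.81 kPa.
c·N_c·s_c = 78.3 × 5.14 × 1.3 = 523.2 kPa
q·N_q = 37.81 × 1 = 37.81 kPa
q_ult = 523.2 + 37.81 = 561.01 kPa.
q_all = 561.01 / 3 = 187 kPa.

q_all ≈ 187 kPa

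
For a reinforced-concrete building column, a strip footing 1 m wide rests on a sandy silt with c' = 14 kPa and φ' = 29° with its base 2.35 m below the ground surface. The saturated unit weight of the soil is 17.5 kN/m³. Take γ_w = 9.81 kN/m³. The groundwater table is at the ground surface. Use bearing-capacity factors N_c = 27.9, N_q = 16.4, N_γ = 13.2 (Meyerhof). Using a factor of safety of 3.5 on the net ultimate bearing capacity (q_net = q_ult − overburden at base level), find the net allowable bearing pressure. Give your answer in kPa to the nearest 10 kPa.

Water table at ground surface, so effective unit weight γ' = 17.5 − 9.81 = 7.69 kN/m³ is used throughout; overburden q = 7.69 × 2.35 = 18.072 kPa; the same γ' applies in the ½γBN_γ term.
Cohesion term c·N_c = 14 × 27.9 = 390.6 kPa; surcharge term q·N_q = 18.072 × 16.4 = 296.37 kPa; self-weight term 0.5·γ·B·N_γ = 0.5 × 7.69 × 1 × 13.2 = 50.754 kPa.
q_ult = 390.6 + 296.37 + 50.754 = 737.73 kPa.
q_net = 737.73 − 18.072 = 719.66 kPa.
q_all(net) = 719.66 / 3.5 = 205.62 kPa.

q_all(net) ≈ 210 kPa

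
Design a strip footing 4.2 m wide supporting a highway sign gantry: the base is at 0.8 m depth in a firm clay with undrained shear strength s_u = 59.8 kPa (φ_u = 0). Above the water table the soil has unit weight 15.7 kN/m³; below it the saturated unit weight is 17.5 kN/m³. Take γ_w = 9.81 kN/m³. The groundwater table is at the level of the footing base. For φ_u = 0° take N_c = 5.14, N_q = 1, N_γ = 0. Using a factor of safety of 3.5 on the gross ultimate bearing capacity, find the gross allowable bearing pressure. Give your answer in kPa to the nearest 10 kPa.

q_all ≈ 90 kPa

Overburden at base level: q = 15.7 × 0.8 = 12.56 kPa.
Cohesion term c·N_c = 59.8 × 5.14 = 307.37 kPa; surcharge term q·N_q = 12.56 × 1 = 12.56 kPa.
q_ult = 307.37 + 12.56 = 319.93 kPa.
q_all = 319.93 / 3.5 = 91.409 kPa.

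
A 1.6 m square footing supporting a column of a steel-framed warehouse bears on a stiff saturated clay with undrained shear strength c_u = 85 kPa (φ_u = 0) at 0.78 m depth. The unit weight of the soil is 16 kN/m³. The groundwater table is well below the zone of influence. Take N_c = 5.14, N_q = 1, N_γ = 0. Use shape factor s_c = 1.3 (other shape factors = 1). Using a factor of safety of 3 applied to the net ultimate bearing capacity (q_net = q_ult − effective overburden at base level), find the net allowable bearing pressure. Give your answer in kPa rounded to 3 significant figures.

Effective surcharge at the founding depth q = γ·D_f = 16 × 0.78 = 12.48 kPa.
q_ult = c·N_c·s_c + q·N_q
     = 85 × 5.14 × 1.3 + 12.48 × 1
     = 567.97 + 12.48 = 580.45 kPa.
Net ultimate: q_net = 580.45 − 12.48 = 567.97 kPa.
q_all(net) = 567.97 / 3 = 189.32 kPa.

q_all(net) ≈ 189 kPa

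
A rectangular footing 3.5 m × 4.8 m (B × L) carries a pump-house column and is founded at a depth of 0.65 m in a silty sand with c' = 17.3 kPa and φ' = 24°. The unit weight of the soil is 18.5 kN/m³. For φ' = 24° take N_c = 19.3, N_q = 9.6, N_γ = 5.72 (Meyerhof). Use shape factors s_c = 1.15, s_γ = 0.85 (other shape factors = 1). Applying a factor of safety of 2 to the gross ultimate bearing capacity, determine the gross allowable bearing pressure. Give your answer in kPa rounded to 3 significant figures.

q_all ≈ 328 kPa

Overburden at base level: q = 18.5 × 0.65 = 12.025 kPa.
Cohesion term c·N_c·s_c = 17.3 × 19.3 × 1.15 = 383.97 kPa; surcharge term q·N_q = 12.025 × 9.6 = 115.44 kPa; self-weight term 0.5·γ·B·N_γ·s_γ = 0.5 × 18.5 × 3.5 × 5.72 × 0.85 = 157.41 kPa.
q_ult = 383.97 + 115.44 + 157.41 = 656.82 kPa.
q_all = q_ult / FS = 656.82 / 2 = 328.41 kPa.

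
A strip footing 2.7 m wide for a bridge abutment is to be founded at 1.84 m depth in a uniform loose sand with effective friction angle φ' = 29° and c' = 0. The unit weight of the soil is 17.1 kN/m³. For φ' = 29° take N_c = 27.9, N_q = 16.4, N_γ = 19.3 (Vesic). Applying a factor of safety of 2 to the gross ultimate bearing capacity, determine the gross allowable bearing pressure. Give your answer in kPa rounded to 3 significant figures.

q_all ≈ 481 kPa

q = γ·D_f = 17.1 × 1.84 = 31.464 kPa.
q·N_q = 31.464 × 16.4 = 516.01 kPa
0.5·γ·B·N_γ = 0.5 × 17.1 × 2.7 × 19.3 = 445.54 kPa
q_ult = 516.01 + 445.54 = 961.55 kPa.
q_all = q_ult / FS = 961.55 / 2 = 480.78 kPa.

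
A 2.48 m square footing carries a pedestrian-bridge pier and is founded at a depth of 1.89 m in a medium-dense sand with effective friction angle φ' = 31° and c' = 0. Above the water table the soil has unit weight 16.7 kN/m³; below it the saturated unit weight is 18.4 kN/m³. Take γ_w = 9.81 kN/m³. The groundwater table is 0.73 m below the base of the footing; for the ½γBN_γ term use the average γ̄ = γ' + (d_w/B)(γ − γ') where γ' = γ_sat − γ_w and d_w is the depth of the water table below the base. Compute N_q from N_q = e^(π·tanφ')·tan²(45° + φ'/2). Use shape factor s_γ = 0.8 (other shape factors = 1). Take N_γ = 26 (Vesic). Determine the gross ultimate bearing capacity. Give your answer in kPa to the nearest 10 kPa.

q_ult ≈ 930 kPa

tan31° = 0.6009, so N_q = e^(π×0.6009)·tan²(60.5°) = 6.604 × 3.124 = 20.63.
Effective surcharge at the founding depth q = γ·D_f = 16.7 × 1.89 = 31.563 kPa.
With d_w = 0.73 m < B, γ̄ = 8.59 + (0.73/2.48) × (16.7 − 8.59) = 10.977 kN/m³.
q_ult = q·N_q + 0.5·γ·B·N_γ·s_γ
     = 31.563 × 20.631 + 0.5 × 10.977 × 2.48 × 26 × 0.8
     = 651.17 + 283.12 = 934.29 kPa.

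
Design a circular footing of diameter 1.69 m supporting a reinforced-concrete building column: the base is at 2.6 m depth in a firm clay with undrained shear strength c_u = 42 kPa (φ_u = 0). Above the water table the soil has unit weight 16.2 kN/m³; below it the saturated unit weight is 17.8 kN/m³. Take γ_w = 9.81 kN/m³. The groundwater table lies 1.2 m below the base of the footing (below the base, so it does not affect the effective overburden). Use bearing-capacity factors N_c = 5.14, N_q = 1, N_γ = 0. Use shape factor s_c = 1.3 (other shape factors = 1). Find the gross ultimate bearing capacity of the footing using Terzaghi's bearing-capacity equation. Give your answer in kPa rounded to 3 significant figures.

Overburden at base level: q = 16.2 × 2.6 = 42.12 kPa.
Cohesion term c·N_c·s_c = 42 × 5.14 × 1.3 = 280.64 kPa; surcharge term q·N_q = 42.12 × 1 = 42.12 kPa.
q_ult = 280.64 + 42.12 = 322.76 kPa.

q_ult ≈ 323 kPa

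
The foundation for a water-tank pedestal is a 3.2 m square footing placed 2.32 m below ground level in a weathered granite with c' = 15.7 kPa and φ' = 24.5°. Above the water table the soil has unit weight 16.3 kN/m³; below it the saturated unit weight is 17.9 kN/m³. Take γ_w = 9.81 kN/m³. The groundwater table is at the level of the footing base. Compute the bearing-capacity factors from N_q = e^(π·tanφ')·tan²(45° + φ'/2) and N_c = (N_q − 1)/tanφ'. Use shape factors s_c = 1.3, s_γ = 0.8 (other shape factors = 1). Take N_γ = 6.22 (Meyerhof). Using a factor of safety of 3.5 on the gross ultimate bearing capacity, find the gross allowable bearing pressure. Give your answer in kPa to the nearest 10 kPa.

q_all ≈ 240 kPa

N_q = e^(π·tan24.5°)·tan²(57.25°) = 10.12; N_c = (N_q − 1)/tanφ' = 20.01.
q = γ·D_f = 16.3 × 2.32 = 37.816 kPa.
For the ½γBN_γ term take γ' = 17.9 − 9.81 = 8.09 kN/m³ (soil below base is submerged).
c·N_c·s_c = 15.7 × 20.006 × 1.3 = 408.32 kPa
q·N_q = 37.816 × 10.117 = 382.59 kPa
0.5·γ·B·N_γ·s_γ = 0.5 × 8.09 × 3.2 × 6.22 × 0.8 = 64.409 kPa
q_ult = 408.32 + 382.59 + 64.409 = 855.32 kPa.
q_all = 855.32 / 3.5 = 244.38 kPa.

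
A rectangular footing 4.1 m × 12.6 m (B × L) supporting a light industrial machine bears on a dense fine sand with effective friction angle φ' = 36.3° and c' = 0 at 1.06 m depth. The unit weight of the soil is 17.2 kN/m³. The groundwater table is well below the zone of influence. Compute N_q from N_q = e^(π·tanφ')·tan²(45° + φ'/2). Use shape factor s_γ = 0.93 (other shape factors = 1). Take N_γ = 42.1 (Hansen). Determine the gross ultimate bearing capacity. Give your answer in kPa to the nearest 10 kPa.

q_ult ≈ 2100 kPa

tan36.3° = 0.7346, so N_q = e^(π×0.7346)·tan²(63.15°) = 10.052 × 3.902 = 39.22.
q = γ·D_f = 17.2 × 1.06 = 18.232 kPa.
q·N_q = 18.232 × 39.222 = 715.1 kPa
0.5·γ·B·N_γ·s_γ = 0.5 × 17.2 × 4.1 × 42.1 × 0.93 = 1380.5 kPa
q_ult = 715.1 + 1380.5 = 2095.6 kPa.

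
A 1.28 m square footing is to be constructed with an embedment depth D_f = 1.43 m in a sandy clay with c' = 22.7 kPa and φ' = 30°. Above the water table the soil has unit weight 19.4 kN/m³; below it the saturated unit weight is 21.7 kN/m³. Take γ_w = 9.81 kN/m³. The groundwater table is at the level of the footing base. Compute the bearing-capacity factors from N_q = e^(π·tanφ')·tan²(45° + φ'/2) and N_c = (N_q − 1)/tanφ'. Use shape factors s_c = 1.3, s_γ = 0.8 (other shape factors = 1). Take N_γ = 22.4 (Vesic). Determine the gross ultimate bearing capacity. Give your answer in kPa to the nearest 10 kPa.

q_ult ≈ 1540 kPa

tan30° = 0.5774, so N_q = e^(π×0.5774)·tan²(60°) = 6.134 × 3.0 = 18.4.
N_c = (18.4 − 1)/tan30° = 30.14.
Effective surcharge at the founding depth q = γ·D_f = 19.4 × 1.43 = 27.742 kPa.
The water table coincides with the base, so in the self-weight term γ → γ' = 11.89 kN/m³.
q_ult = c·N_c·s_c + q·N_q + 0.5·γ·B·N_γ·s_γ
     = 22.7 × 30.14 × 1.3 + 27.742 × 18.401 + 0.5 × 11.89 × 1.28 × 22.4 × 0.8
     = 889.42 + 510.48 + 136.36 = 1536.3 kPa.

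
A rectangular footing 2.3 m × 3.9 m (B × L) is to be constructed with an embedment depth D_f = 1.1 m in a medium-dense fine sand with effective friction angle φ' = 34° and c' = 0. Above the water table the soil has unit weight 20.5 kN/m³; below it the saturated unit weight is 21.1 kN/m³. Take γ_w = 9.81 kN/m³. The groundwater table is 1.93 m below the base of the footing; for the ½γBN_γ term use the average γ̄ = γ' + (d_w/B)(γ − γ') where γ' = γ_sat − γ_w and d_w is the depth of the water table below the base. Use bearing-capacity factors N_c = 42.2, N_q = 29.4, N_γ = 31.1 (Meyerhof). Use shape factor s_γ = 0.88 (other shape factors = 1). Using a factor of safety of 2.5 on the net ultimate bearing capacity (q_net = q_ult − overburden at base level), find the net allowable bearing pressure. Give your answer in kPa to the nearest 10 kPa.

Effective surcharge at the founding depth q = γ·D_f = 20.5 × 1.1 = 22.55 kPa.
With d_w = 1.93 m < B, γ̄ = 11.29 + (1.93/2.3) × (20.5 − 11.29) = 19.018 kN/m³.
q_ult = q·N_q + 0.5·γ·B·N_γ·s_γ
     = 22.55 × 29.4 + 0.5 × 19.018 × 2.3 × 31.1 × 0.88
     = 662.97 + 598.57 = 1261.5 kPa.
q_net = 1261.5 − 22.55 = 1239 kPa.
q_all(net) = 1239 / 2.5 = 495.6 kPa.

q_all(net) ≈ 500 kPa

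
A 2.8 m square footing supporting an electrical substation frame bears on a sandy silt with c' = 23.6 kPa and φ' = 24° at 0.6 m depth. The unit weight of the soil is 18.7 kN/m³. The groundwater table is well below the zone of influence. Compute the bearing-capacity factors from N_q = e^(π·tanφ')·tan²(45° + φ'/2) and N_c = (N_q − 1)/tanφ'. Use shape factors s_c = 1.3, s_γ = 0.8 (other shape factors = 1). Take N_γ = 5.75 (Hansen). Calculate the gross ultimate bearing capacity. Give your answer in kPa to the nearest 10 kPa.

tan24° = 0.4452, so N_q = e^(π×0.4452)·tan²(57°) = 4.05 × 2.371 = 9.6.
N_c = (9.6 − 1)/tan24° = 19.32.
q = γ·D_f = 18.7 × 0.6 = 11.22 kPa.
c·N_c·s_c = 23.6 × 19.324 × 1.3 = 592.85 kPa
q·N_q = 11.22 × 9.6034 = 107.75 kPa
0.5·γ·B·N_γ·s_γ = 0.5 × 18.7 × 2.8 × 5.75 × 0.8 = 120.43 kPa
q_ult = 592.85 + 107.75 + 120.43 = 821.02 kPa.

q_ult ≈ 820 kPa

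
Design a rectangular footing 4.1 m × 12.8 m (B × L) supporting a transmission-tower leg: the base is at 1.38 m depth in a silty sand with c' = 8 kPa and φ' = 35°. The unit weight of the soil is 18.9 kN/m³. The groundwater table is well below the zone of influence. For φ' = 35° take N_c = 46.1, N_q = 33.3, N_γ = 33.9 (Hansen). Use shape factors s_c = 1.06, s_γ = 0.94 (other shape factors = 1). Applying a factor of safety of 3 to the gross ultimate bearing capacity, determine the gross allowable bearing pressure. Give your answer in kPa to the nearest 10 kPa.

q_all ≈ 830 kPa

Effective surcharge at the founding depth q = γ·D_f = 18.9 × 1.38 = 26.082 kPa.
q_ult = c·N_c·s_c + q·N_q + 0.5·γ·B·N_γ·s_γ
     = 8 × 46.1 × 1.06 + 26.082 × 33.3 + 0.5 × 18.9 × 4.1 × 33.9 × 0.94
     = 390.93 + 868.53 + 1234.6 = 2494.1 kPa.
q_all = q_ult / FS = 2494.1 / 3 = 831.37 kPa.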